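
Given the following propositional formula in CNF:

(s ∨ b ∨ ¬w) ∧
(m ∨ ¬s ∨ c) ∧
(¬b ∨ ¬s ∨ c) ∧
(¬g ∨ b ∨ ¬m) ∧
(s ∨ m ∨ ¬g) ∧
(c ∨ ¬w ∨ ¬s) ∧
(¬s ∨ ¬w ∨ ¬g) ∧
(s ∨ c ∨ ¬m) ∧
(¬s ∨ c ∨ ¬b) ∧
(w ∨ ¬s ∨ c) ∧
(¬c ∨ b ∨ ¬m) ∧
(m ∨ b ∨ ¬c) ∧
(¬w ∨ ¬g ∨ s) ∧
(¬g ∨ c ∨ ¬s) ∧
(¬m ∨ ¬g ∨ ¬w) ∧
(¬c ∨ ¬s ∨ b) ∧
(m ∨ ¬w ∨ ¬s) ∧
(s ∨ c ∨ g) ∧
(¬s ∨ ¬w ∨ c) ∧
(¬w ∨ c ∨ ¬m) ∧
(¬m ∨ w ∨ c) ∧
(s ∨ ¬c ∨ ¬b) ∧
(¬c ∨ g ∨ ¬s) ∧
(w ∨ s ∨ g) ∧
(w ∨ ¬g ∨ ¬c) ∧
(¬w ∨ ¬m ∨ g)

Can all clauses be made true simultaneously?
No

No, the formula is not satisfiable.

No assignment of truth values to the variables can make all 26 clauses true simultaneously.

The formula is UNSAT (unsatisfiable).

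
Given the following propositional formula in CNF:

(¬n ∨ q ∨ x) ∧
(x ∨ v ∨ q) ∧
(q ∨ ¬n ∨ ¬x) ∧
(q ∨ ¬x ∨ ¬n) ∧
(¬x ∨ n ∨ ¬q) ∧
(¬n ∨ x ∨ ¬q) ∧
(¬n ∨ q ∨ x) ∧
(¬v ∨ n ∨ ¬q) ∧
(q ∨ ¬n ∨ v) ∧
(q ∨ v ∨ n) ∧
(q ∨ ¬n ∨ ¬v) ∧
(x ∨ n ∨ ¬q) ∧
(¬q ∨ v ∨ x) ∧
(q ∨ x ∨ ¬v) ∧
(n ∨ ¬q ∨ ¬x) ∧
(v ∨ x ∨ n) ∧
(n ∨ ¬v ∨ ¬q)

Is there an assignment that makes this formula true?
Yes

Yes, the formula is satisfiable.

One satisfying assignment is: x=True, q=True, n=True, v=False

Verification: With this assignment, all 17 clauses evaluate to true.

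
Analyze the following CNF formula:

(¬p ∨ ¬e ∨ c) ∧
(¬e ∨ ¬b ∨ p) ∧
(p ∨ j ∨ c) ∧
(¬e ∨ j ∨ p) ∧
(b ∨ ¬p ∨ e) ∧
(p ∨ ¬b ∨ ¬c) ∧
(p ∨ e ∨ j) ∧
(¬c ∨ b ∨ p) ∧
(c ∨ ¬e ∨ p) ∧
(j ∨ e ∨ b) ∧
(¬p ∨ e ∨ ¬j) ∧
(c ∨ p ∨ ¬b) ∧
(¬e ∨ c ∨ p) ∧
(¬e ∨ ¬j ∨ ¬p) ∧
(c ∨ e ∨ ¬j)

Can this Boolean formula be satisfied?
Yes

Yes, the formula is satisfiable.

One satisfying assignment is: e=False, c=False, p=True, b=True, j=False

Verification: With this assignment, all 15 clauses evaluate to true.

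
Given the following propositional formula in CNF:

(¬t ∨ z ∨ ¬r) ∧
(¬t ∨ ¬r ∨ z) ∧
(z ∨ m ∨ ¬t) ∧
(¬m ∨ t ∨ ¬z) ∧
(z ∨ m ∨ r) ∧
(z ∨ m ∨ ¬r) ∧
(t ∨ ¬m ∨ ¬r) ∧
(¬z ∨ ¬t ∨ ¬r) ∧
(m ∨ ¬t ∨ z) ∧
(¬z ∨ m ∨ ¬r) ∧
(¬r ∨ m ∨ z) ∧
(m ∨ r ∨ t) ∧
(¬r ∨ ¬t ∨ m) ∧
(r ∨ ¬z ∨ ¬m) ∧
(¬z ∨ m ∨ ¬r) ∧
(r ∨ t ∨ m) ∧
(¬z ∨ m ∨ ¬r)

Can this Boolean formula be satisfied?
Yes

Yes, the formula is satisfiable.

One satisfying assignment is: r=False, t=True, m=False, z=True

Verification: With this assignment, all 17 clauses evaluate to true.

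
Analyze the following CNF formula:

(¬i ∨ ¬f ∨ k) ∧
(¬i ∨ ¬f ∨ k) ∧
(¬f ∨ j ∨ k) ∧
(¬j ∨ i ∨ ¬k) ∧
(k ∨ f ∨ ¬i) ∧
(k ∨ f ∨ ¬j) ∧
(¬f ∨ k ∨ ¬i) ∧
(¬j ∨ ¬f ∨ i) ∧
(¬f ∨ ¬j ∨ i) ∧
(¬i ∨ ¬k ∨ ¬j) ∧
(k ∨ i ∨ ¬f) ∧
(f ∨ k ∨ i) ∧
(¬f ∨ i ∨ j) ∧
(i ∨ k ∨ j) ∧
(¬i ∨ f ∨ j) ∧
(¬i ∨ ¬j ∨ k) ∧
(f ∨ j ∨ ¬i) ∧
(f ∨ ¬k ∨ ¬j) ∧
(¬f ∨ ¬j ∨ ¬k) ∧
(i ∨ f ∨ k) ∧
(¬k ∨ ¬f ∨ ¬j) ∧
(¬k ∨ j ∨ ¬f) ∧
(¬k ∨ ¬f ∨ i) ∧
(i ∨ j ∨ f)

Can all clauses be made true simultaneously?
No

No, the formula is not satisfiable.

No assignment of truth values to the variables can make all 24 clauses true simultaneously.

The formula is UNSAT (unsatisfiable).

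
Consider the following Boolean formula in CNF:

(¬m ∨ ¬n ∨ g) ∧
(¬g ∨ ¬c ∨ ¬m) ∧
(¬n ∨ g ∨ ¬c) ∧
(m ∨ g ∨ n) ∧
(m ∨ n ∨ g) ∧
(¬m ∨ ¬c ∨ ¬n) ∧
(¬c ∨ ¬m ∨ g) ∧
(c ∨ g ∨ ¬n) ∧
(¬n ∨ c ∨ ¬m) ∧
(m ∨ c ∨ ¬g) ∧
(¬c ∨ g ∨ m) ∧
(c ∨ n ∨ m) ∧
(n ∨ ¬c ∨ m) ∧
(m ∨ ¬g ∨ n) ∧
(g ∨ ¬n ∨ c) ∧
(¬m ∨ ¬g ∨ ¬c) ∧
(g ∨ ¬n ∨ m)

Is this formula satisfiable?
Yes

Yes, the formula is satisfiable.

One satisfying assignment is: m=True, c=False, g=False, n=False

Verification: With this assignment, all 17 clauses evaluate to true.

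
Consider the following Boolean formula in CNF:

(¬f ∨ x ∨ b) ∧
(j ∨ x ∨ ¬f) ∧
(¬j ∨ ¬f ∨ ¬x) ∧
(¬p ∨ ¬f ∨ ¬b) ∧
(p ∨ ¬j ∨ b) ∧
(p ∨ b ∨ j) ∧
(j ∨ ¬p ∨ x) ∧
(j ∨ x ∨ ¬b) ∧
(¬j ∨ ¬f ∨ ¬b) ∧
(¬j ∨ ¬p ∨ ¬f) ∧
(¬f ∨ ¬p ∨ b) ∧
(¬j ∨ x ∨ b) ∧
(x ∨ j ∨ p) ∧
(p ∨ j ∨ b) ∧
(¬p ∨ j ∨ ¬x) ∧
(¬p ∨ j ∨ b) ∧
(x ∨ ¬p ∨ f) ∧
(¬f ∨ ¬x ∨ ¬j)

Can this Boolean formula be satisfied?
Yes

Yes, the formula is satisfiable.

One satisfying assignment is: b=True, j=True, x=False, p=False, f=False

Verification: With this assignment, all 18 clauses evaluate to true.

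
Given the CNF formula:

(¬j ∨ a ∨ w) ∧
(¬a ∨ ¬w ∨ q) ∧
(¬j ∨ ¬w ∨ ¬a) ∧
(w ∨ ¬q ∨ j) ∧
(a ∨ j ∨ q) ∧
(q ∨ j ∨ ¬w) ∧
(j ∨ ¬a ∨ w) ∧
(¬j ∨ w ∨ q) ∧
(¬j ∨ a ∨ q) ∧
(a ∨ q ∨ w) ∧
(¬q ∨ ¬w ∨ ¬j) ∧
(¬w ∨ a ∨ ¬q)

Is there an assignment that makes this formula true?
Yes

Yes, the formula is satisfiable.

One satisfying assignment is: a=True, w=False, j=True, q=True

Verification: With this assignment, all 12 clauses evaluate to true.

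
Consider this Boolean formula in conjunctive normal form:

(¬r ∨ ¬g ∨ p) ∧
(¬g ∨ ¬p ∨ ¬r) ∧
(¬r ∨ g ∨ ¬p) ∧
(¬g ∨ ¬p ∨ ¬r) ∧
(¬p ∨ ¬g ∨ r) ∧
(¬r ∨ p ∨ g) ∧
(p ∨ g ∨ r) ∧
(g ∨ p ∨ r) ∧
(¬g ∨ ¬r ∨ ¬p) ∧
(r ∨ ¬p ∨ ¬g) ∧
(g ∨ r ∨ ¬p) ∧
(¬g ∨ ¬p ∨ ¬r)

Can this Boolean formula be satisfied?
Yes

Yes, the formula is satisfiable.

One satisfying assignment is: g=True, p=False, r=False

Verification: With this assignment, all 12 clauses evaluate to true.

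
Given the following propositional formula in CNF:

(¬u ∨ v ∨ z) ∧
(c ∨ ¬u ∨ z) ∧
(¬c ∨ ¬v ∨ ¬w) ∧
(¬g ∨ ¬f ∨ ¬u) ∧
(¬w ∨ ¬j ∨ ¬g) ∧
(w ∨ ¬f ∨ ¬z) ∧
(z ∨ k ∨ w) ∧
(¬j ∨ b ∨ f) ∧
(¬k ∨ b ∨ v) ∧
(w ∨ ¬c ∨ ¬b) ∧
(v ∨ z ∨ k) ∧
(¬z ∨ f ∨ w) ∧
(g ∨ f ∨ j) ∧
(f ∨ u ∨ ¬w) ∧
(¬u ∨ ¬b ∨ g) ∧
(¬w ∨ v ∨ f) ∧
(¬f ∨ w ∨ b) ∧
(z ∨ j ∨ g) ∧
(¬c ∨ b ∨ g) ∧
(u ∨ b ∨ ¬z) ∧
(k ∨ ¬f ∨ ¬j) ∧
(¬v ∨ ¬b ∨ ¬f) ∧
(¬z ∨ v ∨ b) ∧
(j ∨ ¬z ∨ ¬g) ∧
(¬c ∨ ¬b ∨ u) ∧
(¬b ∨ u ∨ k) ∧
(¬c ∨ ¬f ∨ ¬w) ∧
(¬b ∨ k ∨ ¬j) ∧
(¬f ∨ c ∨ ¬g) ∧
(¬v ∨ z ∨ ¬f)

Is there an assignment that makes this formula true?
Yes

Yes, the formula is satisfiable.

One satisfying assignment is: c=False, w=True, b=False, v=True, g=False, f=True, j=False, u=True, k=False, z=True

Verification: With this assignment, all 30 clauses evaluate to true.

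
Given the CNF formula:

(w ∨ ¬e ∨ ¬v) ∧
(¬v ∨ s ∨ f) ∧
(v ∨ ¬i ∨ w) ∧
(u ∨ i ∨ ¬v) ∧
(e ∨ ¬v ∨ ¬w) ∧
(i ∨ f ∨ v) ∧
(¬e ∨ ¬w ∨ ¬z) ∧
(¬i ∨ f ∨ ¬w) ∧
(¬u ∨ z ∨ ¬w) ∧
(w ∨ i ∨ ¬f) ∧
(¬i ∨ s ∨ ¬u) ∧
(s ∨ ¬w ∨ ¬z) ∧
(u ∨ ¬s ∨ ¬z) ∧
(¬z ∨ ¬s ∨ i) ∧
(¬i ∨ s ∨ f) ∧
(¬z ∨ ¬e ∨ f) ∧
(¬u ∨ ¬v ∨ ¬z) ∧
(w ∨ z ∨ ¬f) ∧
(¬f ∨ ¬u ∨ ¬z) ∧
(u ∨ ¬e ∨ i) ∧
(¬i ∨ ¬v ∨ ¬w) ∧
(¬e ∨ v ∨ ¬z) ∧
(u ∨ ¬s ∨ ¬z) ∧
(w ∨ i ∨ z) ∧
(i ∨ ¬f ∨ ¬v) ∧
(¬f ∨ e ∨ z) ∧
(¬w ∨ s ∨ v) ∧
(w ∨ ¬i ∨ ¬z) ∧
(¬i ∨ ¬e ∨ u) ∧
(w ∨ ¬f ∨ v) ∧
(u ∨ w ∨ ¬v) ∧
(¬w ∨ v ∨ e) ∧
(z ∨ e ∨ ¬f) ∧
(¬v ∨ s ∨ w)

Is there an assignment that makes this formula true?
Yes

Yes, the formula is satisfiable.

One satisfying assignment is: s=True, i=True, u=True, w=False, e=False, v=True, z=False, f=False

Verification: With this assignment, all 34 clauses evaluate to true.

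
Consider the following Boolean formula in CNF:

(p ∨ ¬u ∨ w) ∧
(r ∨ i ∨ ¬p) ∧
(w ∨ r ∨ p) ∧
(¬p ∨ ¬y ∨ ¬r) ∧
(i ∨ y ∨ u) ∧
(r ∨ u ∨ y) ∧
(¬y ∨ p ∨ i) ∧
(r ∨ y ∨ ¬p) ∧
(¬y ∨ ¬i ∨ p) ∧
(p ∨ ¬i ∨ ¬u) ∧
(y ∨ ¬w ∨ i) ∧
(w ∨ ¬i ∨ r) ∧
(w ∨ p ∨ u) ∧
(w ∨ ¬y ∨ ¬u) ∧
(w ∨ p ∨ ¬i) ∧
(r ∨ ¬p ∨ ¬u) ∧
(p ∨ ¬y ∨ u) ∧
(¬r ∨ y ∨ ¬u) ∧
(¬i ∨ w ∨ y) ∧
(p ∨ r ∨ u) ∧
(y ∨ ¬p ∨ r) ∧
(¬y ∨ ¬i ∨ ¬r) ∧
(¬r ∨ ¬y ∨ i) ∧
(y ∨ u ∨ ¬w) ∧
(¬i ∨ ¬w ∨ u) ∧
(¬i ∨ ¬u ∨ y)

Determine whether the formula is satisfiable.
No

No, the formula is not satisfiable.

No assignment of truth values to the variables can make all 26 clauses true simultaneously.

The formula is UNSAT (unsatisfiable).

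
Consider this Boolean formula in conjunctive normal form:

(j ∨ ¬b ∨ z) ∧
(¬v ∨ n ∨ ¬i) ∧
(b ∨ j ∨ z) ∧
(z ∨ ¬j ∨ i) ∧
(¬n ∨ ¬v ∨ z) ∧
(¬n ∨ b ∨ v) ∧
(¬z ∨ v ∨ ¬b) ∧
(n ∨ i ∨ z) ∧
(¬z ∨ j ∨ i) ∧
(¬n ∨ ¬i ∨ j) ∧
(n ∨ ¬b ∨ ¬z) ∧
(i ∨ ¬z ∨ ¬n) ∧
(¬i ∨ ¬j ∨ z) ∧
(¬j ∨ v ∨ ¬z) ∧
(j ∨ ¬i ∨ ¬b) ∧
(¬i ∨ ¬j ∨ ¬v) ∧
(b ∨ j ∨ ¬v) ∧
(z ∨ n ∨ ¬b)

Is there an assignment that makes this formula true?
Yes

Yes, the formula is satisfiable.

One satisfying assignment is: i=True, n=False, v=False, z=True, j=False, b=False

Verification: With this assignment, all 18 clauses evaluate to true.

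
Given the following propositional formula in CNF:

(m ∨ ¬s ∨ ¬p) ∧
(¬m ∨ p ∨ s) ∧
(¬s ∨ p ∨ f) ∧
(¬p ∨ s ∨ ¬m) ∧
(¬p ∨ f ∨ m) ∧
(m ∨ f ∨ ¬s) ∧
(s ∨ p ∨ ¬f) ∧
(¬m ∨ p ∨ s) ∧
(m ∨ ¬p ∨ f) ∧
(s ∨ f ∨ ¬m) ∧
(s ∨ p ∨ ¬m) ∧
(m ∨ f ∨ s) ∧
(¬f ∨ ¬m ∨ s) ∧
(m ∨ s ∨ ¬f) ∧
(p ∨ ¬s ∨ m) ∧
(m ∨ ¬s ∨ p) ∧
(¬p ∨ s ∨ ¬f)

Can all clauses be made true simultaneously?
Yes

Yes, the formula is satisfiable.

One satisfying assignment is: m=True, f=False, p=True, s=True

Verification: With this assignment, all 17 clauses evaluate to true.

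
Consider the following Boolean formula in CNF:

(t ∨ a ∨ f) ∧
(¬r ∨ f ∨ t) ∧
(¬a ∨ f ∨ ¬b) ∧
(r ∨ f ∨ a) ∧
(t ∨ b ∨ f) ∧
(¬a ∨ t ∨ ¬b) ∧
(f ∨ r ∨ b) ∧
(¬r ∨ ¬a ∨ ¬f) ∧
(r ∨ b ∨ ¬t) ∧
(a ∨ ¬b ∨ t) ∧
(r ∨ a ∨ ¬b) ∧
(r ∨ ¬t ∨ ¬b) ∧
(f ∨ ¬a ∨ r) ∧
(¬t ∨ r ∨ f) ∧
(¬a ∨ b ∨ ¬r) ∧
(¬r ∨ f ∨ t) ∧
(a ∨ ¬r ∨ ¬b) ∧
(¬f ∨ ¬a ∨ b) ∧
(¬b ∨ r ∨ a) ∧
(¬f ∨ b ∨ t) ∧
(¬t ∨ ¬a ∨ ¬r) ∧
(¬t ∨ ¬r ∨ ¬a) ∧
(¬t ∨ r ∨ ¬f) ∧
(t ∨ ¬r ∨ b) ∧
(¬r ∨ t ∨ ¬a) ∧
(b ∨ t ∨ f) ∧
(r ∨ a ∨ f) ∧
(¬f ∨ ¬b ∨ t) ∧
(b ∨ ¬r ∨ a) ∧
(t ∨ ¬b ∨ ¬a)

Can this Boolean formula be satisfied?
No

No, the formula is not satisfiable.

No assignment of truth values to the variables can make all 30 clauses true simultaneously.

The formula is UNSAT (unsatisfiable).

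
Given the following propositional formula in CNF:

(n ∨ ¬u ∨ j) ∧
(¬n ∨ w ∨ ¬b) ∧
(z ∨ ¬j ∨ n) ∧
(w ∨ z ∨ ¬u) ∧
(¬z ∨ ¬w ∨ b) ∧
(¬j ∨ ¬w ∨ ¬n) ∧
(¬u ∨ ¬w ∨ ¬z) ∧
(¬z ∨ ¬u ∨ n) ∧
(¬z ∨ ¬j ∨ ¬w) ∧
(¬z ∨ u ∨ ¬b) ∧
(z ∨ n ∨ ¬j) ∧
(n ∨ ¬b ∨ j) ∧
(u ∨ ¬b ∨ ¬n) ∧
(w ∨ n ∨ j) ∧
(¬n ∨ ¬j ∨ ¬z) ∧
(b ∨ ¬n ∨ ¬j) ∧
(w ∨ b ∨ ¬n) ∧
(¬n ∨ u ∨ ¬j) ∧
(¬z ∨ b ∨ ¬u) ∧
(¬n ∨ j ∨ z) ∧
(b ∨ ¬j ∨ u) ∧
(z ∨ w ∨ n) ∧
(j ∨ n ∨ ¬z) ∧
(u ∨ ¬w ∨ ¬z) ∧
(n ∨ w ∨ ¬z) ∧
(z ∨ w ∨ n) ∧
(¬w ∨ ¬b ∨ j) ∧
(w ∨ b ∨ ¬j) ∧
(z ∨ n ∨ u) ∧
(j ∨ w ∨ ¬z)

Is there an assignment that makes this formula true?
No

No, the formula is not satisfiable.

No assignment of truth values to the variables can make all 30 clauses true simultaneously.

The formula is UNSAT (unsatisfiable).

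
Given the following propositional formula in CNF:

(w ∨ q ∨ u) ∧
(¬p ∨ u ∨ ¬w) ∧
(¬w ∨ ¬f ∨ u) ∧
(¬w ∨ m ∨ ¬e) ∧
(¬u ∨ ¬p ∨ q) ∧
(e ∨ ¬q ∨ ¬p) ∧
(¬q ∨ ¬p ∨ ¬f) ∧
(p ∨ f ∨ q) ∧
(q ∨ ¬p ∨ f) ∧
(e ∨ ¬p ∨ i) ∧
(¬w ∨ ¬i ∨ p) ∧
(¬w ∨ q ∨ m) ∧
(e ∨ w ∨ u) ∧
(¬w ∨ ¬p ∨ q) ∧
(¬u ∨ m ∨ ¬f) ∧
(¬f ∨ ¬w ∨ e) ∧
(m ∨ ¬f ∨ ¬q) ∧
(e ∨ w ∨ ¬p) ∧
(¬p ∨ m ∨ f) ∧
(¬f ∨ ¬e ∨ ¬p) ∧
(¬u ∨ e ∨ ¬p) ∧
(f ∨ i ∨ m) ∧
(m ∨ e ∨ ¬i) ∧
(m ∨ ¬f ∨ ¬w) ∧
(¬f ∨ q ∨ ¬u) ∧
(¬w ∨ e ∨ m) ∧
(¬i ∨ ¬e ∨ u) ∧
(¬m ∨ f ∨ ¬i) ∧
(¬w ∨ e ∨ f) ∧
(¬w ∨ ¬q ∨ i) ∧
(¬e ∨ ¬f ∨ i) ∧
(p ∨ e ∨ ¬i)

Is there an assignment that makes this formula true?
Yes

Yes, the formula is satisfiable.

One satisfying assignment is: i=False, e=False, f=False, w=False, p=False, u=True, q=True, m=True

Verification: With this assignment, all 32 clauses evaluate to true.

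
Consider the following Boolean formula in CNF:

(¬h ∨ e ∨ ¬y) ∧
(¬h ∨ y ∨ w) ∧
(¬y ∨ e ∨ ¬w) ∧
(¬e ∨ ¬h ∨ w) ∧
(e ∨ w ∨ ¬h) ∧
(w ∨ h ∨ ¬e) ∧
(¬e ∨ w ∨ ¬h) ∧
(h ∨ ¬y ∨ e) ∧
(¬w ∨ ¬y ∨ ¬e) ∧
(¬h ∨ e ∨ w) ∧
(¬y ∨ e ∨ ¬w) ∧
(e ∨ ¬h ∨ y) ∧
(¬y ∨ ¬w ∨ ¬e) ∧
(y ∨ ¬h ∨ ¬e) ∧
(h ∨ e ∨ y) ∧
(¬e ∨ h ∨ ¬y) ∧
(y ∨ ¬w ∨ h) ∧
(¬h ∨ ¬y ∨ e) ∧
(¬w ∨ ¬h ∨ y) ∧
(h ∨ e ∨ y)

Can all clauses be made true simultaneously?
No

No, the formula is not satisfiable.

No assignment of truth values to the variables can make all 20 clauses true simultaneously.

The formula is UNSAT (unsatisfiable).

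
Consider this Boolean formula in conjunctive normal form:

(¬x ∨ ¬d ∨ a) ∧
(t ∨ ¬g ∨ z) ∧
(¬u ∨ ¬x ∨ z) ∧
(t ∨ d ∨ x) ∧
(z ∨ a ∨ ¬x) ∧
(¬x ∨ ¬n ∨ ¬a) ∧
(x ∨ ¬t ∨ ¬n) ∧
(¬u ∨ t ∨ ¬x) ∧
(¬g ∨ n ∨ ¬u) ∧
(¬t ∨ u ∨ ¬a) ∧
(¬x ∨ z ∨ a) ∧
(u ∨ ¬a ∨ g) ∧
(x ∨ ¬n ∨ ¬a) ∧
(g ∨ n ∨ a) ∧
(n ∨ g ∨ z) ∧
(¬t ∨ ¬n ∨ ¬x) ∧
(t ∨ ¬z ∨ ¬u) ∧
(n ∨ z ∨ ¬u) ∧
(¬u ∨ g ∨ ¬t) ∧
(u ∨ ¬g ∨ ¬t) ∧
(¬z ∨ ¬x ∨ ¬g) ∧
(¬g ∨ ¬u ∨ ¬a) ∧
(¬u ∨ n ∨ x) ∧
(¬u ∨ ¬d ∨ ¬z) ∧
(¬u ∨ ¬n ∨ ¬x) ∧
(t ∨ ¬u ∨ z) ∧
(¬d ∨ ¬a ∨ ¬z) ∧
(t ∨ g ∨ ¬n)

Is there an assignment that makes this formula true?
Yes

Yes, the formula is satisfiable.

One satisfying assignment is: t=False, d=True, u=False, a=False, z=True, g=True, n=False, x=False

Verification: With this assignment, all 28 clauses evaluate to true.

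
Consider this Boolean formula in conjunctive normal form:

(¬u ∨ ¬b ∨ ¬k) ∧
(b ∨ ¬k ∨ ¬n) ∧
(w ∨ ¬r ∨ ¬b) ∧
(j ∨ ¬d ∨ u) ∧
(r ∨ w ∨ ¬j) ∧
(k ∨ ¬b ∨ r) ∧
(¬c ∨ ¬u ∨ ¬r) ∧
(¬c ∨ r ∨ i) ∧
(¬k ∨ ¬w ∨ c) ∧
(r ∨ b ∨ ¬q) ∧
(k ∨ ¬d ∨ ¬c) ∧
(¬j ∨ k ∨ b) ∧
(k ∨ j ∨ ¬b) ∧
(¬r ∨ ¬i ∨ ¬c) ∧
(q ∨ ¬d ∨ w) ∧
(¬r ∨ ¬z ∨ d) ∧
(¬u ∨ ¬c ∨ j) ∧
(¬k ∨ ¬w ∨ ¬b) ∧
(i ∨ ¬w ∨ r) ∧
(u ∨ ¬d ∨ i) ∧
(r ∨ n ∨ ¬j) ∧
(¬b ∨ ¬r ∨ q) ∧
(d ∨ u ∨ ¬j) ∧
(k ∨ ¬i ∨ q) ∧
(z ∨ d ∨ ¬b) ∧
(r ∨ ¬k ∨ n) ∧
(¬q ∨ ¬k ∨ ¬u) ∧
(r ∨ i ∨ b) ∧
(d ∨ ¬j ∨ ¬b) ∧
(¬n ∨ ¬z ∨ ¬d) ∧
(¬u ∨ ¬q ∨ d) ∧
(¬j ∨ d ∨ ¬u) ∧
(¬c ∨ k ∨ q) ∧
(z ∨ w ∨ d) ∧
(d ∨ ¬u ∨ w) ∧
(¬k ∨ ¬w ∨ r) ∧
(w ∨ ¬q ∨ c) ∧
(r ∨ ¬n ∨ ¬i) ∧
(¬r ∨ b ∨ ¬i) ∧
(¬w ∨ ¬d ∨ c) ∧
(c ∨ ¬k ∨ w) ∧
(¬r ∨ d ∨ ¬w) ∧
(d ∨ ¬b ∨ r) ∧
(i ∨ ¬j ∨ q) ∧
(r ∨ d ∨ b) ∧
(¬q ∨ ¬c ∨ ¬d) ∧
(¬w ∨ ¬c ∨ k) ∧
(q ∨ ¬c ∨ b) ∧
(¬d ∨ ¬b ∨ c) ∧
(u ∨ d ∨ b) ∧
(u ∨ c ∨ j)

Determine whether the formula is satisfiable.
No

No, the formula is not satisfiable.

No assignment of truth values to the variables can make all 51 clauses true simultaneously.

The formula is UNSAT (unsatisfiable).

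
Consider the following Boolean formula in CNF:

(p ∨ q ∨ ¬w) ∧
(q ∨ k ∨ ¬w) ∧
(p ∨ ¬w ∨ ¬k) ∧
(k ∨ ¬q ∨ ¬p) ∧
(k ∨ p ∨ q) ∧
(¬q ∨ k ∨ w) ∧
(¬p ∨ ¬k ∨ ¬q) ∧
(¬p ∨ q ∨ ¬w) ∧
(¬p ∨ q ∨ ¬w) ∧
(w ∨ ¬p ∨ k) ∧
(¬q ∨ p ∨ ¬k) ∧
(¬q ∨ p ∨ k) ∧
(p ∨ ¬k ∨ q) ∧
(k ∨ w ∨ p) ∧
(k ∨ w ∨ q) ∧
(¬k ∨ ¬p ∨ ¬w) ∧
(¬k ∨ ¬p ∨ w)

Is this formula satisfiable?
No

No, the formula is not satisfiable.

No assignment of truth values to the variables can make all 17 clauses true simultaneously.

The formula is UNSAT (unsatisfiable).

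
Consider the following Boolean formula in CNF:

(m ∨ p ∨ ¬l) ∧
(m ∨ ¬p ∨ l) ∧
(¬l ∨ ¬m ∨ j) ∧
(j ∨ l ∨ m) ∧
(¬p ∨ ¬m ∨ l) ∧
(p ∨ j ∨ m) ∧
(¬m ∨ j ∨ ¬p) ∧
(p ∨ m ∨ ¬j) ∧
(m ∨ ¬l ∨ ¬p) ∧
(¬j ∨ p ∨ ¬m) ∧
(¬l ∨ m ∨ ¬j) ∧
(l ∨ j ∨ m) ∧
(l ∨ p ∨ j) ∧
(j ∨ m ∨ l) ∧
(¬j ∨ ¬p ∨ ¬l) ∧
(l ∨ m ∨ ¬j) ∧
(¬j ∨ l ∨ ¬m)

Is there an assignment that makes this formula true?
No

No, the formula is not satisfiable.

No assignment of truth values to the variables can make all 17 clauses true simultaneously.

The formula is UNSAT (unsatisfiable).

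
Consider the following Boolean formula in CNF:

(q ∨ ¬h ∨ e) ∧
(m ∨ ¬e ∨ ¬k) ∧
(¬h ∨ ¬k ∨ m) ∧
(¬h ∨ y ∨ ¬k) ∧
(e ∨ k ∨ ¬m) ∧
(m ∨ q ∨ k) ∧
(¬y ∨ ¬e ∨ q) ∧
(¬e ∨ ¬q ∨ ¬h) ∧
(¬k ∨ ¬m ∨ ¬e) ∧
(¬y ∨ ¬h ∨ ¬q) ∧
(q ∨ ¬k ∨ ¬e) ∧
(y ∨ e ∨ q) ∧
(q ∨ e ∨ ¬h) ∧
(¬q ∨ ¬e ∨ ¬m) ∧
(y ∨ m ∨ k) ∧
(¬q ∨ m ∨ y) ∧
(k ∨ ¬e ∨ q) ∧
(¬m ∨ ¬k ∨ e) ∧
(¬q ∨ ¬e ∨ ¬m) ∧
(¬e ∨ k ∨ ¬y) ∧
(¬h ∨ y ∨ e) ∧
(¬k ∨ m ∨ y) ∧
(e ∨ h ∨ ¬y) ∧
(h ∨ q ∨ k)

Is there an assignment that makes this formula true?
No

No, the formula is not satisfiable.

No assignment of truth values to the variables can make all 24 clauses true simultaneously.

The formula is UNSAT (unsatisfiable).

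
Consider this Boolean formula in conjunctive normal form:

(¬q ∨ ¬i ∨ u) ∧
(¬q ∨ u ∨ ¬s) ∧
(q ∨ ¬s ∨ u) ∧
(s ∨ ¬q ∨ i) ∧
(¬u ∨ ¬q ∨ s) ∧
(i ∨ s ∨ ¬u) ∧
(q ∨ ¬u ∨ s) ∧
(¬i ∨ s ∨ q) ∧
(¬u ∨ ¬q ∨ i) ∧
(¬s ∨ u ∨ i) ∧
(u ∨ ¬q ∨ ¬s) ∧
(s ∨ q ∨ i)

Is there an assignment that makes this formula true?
Yes

Yes, the formula is satisfiable.

One satisfying assignment is: q=True, s=True, u=True, i=True

Verification: With this assignment, all 12 clauses evaluate to true.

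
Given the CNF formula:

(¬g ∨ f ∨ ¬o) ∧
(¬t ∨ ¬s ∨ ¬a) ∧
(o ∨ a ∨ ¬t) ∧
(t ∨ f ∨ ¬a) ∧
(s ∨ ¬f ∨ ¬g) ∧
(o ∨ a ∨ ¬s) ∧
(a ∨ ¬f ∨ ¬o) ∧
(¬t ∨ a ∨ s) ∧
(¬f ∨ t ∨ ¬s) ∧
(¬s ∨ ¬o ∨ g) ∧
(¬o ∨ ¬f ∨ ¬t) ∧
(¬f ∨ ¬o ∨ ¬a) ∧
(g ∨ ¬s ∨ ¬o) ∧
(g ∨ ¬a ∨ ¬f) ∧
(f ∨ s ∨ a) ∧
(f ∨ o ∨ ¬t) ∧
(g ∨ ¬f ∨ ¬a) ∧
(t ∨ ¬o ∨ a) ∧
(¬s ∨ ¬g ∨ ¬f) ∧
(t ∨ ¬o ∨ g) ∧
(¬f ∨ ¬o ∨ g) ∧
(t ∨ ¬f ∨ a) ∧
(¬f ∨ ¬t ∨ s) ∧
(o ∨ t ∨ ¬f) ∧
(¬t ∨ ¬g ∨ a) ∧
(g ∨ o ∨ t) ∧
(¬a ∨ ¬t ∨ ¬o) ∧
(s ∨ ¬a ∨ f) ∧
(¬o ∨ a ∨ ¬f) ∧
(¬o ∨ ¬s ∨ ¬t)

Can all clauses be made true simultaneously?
No

No, the formula is not satisfiable.

No assignment of truth values to the variables can make all 30 clauses true simultaneously.

The formula is UNSAT (unsatisfiable).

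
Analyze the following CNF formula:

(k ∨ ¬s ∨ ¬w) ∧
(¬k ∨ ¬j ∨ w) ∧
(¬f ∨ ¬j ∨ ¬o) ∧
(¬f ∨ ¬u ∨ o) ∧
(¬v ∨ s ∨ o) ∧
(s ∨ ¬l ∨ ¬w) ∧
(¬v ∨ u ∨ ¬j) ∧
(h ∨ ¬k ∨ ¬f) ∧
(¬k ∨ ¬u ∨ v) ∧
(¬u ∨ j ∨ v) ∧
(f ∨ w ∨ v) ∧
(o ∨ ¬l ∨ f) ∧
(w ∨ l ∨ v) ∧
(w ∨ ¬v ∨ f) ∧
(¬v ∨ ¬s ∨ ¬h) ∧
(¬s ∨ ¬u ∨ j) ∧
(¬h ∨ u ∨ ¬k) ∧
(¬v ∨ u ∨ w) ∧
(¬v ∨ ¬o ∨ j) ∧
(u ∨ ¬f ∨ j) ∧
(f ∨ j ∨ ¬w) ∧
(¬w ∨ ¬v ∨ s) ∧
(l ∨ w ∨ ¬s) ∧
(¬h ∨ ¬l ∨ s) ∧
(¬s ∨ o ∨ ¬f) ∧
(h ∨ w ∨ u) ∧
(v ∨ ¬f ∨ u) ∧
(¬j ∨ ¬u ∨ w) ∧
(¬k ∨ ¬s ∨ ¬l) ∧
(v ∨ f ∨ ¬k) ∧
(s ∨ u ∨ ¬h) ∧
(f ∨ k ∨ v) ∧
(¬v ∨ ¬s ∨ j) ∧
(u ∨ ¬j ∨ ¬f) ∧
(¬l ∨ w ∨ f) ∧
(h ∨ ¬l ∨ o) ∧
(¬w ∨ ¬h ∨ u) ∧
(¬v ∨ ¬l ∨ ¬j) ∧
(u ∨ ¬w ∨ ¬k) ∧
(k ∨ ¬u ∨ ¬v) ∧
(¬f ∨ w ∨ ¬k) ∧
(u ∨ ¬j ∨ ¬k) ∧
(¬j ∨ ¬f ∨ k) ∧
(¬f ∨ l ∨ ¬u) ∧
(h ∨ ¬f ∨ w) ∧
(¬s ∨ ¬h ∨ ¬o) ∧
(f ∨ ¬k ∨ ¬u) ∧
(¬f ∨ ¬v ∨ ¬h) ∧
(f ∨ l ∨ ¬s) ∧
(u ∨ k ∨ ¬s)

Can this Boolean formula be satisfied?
No

No, the formula is not satisfiable.

No assignment of truth values to the variables can make all 50 clauses true simultaneously.

The formula is UNSAT (unsatisfiable).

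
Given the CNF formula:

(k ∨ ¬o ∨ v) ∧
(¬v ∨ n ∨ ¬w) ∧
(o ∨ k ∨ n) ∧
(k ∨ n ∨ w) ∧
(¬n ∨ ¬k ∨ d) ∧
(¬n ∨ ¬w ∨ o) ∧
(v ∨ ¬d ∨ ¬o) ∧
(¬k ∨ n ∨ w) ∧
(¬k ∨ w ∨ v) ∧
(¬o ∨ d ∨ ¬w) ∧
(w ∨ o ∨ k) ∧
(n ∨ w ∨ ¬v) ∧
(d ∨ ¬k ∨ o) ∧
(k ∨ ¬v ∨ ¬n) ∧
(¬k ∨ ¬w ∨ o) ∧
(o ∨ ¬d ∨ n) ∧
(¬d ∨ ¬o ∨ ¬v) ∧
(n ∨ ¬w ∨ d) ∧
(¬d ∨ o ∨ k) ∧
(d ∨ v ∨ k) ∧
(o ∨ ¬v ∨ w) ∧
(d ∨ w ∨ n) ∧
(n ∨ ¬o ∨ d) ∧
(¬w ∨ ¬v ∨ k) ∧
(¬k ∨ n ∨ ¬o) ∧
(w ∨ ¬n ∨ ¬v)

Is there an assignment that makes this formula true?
No

No, the formula is not satisfiable.

No assignment of truth values to the variables can make all 26 clauses true simultaneously.

The formula is UNSAT (unsatisfiable).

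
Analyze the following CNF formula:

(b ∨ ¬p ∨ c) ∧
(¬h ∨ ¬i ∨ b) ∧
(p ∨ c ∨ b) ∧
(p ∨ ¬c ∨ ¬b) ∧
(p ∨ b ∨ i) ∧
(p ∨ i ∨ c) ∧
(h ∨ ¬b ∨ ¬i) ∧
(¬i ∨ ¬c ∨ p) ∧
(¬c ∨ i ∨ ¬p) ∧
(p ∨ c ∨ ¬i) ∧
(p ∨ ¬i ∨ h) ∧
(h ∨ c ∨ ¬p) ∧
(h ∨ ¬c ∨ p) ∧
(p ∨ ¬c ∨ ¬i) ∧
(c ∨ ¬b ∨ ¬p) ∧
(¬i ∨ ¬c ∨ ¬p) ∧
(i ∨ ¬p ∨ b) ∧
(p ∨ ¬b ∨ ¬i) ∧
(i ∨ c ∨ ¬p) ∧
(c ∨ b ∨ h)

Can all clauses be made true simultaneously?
No

No, the formula is not satisfiable.

No assignment of truth values to the variables can make all 20 clauses true simultaneously.

The formula is UNSAT (unsatisfiable).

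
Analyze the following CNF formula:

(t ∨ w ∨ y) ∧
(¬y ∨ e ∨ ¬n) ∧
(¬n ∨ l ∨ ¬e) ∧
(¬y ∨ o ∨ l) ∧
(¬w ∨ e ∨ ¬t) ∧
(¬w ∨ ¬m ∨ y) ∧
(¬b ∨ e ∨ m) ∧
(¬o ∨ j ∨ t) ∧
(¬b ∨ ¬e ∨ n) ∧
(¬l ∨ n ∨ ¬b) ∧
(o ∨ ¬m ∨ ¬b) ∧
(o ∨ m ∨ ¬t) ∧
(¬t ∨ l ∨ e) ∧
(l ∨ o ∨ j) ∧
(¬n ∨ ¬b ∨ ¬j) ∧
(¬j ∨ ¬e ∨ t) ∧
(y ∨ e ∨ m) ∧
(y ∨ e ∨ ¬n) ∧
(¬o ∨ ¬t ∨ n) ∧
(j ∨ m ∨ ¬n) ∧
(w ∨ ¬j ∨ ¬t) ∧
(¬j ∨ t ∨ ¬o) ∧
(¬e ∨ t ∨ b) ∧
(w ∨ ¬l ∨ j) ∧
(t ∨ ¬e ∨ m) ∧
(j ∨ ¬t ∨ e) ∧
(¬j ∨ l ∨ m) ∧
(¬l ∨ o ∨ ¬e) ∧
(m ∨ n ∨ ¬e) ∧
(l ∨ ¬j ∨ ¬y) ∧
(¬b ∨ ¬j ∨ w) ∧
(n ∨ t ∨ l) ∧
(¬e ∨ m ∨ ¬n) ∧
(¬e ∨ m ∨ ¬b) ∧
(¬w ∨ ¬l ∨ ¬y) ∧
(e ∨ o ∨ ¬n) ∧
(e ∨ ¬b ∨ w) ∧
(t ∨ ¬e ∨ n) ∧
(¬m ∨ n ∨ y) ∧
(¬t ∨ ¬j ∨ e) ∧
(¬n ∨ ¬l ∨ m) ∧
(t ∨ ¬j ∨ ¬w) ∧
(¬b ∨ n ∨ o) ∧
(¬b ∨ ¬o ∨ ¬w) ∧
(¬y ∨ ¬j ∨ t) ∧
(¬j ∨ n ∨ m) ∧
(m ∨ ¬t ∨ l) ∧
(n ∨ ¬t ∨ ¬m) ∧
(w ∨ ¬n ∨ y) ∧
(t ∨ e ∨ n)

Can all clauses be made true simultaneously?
No

No, the formula is not satisfiable.

No assignment of truth values to the variables can make all 50 clauses true simultaneously.

The formula is UNSAT (unsatisfiable).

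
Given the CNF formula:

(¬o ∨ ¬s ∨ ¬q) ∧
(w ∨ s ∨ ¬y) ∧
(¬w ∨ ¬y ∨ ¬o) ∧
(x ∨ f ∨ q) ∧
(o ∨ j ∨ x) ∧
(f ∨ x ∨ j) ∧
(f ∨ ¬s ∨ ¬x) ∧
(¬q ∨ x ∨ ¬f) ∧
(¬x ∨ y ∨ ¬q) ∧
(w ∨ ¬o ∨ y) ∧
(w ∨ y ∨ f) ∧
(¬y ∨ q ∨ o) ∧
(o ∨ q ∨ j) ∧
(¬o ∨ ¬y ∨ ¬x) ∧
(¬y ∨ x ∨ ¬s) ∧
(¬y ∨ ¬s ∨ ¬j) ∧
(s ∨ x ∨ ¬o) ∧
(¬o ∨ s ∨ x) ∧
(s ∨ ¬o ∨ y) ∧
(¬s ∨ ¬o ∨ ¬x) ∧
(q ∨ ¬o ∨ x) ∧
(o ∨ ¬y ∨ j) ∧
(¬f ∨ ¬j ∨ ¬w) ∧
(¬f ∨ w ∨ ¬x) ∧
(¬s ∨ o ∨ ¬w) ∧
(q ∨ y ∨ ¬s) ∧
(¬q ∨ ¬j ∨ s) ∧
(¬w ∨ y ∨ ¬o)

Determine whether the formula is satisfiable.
Yes

Yes, the formula is satisfiable.

One satisfying assignment is: f=False, y=False, j=True, o=False, q=False, x=True, w=True, s=False

Verification: With this assignment, all 28 clauses evaluate to true.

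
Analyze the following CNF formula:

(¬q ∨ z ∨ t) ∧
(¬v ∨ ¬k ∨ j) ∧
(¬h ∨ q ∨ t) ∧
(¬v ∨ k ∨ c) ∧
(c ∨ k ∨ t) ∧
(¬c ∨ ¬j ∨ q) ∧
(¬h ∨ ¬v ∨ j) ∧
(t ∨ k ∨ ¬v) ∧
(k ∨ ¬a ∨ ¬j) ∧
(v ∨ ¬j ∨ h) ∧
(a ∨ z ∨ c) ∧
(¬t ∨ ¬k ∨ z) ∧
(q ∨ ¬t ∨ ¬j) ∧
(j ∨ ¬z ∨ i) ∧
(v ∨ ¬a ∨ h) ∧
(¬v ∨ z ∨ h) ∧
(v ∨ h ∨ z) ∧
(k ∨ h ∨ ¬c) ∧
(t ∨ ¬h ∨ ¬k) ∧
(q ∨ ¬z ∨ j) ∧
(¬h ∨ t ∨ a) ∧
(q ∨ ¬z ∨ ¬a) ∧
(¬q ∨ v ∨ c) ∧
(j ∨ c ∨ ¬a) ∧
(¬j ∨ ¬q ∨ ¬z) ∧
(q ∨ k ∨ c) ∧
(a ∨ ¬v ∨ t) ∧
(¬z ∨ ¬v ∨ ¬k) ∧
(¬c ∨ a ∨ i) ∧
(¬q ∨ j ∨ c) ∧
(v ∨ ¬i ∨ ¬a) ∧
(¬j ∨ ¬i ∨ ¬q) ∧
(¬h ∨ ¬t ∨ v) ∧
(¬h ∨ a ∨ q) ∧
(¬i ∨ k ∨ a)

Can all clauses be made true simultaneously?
Yes

Yes, the formula is satisfiable.

One satisfying assignment is: c=True, j=False, v=False, h=False, k=True, t=True, q=True, i=True, z=True, a=False

Verification: With this assignment, all 35 clauses evaluate to true.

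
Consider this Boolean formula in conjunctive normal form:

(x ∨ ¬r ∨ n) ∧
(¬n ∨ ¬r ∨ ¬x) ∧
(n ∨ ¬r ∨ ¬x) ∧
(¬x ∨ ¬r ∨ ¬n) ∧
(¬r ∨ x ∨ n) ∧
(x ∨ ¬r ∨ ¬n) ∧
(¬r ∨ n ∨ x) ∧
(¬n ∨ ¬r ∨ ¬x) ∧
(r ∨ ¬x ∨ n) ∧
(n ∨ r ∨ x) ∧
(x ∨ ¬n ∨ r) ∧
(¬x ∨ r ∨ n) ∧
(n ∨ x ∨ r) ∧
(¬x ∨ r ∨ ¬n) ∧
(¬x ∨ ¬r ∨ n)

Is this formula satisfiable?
No

No, the formula is not satisfiable.

No assignment of truth values to the variables can make all 15 clauses true simultaneously.

The formula is UNSAT (unsatisfiable).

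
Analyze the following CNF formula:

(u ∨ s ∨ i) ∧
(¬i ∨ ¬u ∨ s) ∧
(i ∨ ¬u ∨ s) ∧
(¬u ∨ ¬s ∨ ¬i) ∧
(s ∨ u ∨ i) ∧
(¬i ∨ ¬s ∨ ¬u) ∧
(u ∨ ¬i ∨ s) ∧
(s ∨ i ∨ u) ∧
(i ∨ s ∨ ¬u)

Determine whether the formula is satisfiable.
Yes

Yes, the formula is satisfiable.

One satisfying assignment is: s=True, i=True, u=False

Verification: With this assignment, all 9 clauses evaluate to true.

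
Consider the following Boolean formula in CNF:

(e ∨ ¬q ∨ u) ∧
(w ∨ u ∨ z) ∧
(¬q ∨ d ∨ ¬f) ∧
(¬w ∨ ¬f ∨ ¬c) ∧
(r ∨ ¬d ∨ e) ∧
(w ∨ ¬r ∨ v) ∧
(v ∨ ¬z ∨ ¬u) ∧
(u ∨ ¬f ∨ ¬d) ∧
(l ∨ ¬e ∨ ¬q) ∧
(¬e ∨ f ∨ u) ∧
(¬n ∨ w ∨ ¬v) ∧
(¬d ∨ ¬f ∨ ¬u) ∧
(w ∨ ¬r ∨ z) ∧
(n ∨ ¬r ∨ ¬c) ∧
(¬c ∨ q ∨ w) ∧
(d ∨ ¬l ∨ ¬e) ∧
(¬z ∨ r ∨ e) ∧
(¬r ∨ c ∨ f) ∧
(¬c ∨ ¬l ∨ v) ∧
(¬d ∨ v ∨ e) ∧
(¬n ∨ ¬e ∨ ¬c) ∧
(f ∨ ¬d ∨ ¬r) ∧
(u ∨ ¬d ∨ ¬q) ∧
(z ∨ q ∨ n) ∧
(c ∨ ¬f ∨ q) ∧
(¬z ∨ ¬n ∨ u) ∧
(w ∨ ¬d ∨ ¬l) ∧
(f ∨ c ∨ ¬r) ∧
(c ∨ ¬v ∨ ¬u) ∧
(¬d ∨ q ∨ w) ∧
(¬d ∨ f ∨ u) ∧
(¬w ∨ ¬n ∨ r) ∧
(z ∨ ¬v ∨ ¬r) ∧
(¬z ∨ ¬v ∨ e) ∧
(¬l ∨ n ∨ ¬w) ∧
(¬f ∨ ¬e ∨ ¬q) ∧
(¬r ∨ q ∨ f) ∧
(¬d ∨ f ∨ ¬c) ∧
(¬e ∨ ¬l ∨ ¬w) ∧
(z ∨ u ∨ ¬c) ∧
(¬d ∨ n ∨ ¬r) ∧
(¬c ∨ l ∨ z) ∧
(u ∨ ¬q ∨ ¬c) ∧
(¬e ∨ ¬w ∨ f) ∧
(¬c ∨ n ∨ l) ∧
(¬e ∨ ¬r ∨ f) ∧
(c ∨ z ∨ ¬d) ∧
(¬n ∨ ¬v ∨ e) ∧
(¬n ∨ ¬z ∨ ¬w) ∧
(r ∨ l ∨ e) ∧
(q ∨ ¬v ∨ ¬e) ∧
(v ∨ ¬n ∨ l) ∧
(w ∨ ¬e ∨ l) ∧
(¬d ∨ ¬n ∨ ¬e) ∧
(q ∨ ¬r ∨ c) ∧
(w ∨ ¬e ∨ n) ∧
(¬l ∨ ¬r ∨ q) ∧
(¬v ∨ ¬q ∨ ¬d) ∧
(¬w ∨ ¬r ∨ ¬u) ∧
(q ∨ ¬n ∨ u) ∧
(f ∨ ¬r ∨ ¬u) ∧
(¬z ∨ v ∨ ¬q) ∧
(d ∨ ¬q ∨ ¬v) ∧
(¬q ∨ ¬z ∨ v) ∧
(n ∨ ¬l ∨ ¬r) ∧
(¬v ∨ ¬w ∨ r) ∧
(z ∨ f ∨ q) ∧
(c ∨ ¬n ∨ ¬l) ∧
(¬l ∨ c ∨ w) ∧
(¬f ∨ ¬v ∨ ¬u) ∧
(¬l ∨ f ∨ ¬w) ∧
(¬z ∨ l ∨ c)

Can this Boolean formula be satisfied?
No

No, the formula is not satisfiable.

No assignment of truth values to the variables can make all 72 clauses true simultaneously.

The formula is UNSAT (unsatisfiable).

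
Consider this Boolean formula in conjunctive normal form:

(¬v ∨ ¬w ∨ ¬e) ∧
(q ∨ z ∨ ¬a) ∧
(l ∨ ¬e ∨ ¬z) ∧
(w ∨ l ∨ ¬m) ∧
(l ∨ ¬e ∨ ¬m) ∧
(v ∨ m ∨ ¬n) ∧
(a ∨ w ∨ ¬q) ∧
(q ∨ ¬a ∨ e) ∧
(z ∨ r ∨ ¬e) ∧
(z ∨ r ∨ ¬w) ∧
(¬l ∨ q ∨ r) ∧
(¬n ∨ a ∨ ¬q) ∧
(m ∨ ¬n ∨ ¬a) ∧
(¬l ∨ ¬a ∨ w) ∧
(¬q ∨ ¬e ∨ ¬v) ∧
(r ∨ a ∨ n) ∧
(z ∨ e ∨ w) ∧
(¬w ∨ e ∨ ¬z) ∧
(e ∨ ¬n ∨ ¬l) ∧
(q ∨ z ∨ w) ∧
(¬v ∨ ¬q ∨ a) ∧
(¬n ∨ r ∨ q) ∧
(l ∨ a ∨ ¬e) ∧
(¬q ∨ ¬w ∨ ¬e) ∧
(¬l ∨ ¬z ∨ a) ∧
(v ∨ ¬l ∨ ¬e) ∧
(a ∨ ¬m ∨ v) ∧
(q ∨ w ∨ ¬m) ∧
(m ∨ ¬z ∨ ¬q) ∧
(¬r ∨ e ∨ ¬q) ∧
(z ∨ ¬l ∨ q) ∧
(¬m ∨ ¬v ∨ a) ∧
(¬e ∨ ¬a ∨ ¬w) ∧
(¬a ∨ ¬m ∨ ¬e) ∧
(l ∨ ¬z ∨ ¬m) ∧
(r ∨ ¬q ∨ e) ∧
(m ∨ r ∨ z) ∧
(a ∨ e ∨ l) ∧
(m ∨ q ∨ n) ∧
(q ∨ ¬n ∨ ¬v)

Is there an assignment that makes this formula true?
Yes

Yes, the formula is satisfiable.

One satisfying assignment is: z=False, v=False, n=False, m=False, l=False, r=True, q=True, w=False, a=True, e=True

Verification: With this assignment, all 40 clauses evaluate to true.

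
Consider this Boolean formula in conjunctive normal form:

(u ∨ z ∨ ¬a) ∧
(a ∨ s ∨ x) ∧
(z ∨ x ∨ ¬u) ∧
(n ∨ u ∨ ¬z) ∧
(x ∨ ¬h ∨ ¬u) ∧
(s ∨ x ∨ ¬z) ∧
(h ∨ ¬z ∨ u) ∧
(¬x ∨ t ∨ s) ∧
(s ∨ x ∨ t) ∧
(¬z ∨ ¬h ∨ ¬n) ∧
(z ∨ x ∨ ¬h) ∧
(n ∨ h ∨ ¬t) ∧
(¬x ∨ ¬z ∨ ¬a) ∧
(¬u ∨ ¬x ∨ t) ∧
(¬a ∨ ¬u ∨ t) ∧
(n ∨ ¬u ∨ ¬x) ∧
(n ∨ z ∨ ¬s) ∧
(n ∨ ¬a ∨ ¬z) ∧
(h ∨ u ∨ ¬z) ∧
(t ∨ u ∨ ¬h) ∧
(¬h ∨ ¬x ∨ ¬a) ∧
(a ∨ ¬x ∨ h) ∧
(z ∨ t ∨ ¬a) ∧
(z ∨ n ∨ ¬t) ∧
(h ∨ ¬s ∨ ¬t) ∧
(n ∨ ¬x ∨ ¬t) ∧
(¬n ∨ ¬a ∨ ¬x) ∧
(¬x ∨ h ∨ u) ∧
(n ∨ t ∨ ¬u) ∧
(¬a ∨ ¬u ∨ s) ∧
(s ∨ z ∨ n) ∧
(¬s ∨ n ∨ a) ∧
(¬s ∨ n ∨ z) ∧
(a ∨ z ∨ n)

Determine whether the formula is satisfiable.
Yes

Yes, the formula is satisfiable.

One satisfying assignment is: z=False, x=True, h=True, u=False, t=True, s=False, a=False, n=True

Verification: With this assignment, all 34 clauses evaluate to true.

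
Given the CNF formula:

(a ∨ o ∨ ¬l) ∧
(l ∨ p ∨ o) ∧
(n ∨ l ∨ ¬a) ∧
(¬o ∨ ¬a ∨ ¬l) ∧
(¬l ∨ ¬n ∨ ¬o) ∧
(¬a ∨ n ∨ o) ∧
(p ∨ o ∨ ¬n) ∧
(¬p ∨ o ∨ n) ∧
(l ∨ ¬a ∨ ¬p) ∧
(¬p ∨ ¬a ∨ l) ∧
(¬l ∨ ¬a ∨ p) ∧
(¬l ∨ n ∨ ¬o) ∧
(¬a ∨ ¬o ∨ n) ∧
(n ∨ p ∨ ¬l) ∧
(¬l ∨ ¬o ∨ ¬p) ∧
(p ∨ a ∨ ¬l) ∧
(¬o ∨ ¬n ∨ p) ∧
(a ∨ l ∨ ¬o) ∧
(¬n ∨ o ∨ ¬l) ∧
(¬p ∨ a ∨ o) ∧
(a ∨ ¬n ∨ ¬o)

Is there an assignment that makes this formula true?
No

No, the formula is not satisfiable.

No assignment of truth values to the variables can make all 21 clauses true simultaneously.

The formula is UNSAT (unsatisfiable).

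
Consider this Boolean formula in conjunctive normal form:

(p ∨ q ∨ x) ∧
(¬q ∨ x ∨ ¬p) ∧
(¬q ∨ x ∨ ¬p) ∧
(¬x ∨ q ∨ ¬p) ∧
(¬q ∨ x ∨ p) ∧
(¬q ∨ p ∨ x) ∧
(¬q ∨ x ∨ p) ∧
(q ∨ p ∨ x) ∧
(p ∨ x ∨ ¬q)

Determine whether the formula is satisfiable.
Yes

Yes, the formula is satisfiable.

One satisfying assignment is: p=True, x=False, q=False

Verification: With this assignment, all 9 clauses evaluate to true.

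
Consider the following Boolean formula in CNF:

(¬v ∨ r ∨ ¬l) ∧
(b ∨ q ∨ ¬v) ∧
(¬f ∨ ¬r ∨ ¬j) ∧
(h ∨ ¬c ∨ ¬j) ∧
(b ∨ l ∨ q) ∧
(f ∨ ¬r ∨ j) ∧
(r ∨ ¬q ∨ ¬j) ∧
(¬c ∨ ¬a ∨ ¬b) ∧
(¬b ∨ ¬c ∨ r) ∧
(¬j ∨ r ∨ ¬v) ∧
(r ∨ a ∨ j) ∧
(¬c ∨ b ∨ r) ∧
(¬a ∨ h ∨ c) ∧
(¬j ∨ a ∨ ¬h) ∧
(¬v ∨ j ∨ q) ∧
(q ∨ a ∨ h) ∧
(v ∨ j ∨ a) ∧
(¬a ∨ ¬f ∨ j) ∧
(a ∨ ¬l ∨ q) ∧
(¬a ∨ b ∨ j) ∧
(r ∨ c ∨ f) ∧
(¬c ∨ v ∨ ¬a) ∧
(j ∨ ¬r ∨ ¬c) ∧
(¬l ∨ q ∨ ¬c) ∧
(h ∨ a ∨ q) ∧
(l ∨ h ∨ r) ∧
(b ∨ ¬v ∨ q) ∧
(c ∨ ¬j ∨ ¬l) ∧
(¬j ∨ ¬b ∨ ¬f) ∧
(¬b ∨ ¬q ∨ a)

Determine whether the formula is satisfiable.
Yes

Yes, the formula is satisfiable.

One satisfying assignment is: f=False, h=False, q=True, r=True, l=False, a=False, b=False, c=False, v=False, j=True

Verification: With this assignment, all 30 clauses evaluate to true.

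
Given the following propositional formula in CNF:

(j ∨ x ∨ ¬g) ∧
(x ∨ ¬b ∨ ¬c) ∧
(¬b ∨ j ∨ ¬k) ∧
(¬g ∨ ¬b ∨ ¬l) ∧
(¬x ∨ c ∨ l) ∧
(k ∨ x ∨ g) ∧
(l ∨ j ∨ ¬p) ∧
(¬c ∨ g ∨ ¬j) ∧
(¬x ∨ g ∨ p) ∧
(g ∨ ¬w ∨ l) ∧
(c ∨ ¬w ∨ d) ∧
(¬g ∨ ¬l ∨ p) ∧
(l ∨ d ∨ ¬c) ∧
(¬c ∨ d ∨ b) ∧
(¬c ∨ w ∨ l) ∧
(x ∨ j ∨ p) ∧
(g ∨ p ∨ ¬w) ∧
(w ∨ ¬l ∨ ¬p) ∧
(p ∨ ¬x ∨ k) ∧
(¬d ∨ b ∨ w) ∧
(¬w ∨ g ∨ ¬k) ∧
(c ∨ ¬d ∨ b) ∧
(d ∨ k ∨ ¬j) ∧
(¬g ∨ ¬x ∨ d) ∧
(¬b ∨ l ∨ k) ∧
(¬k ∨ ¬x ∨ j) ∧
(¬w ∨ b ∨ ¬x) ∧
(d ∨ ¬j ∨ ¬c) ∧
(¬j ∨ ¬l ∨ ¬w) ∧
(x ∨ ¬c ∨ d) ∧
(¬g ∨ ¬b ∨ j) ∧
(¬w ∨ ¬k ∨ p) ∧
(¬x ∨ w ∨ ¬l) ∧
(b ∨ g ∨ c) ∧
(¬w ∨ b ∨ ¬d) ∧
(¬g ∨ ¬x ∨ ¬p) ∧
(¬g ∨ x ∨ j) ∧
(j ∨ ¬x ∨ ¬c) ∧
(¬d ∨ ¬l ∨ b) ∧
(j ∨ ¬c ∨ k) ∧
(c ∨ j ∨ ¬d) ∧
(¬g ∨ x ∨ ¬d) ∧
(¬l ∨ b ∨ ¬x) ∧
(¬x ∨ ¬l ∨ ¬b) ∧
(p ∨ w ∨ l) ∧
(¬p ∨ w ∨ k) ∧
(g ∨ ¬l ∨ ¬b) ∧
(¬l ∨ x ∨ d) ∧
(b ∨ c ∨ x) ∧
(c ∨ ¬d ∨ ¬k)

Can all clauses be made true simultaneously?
Yes

Yes, the formula is satisfiable.

One satisfying assignment is: j=True, k=True, x=False, w=False, c=False, p=True, l=False, g=False, d=False, b=True

Verification: With this assignment, all 50 clauses evaluate to true.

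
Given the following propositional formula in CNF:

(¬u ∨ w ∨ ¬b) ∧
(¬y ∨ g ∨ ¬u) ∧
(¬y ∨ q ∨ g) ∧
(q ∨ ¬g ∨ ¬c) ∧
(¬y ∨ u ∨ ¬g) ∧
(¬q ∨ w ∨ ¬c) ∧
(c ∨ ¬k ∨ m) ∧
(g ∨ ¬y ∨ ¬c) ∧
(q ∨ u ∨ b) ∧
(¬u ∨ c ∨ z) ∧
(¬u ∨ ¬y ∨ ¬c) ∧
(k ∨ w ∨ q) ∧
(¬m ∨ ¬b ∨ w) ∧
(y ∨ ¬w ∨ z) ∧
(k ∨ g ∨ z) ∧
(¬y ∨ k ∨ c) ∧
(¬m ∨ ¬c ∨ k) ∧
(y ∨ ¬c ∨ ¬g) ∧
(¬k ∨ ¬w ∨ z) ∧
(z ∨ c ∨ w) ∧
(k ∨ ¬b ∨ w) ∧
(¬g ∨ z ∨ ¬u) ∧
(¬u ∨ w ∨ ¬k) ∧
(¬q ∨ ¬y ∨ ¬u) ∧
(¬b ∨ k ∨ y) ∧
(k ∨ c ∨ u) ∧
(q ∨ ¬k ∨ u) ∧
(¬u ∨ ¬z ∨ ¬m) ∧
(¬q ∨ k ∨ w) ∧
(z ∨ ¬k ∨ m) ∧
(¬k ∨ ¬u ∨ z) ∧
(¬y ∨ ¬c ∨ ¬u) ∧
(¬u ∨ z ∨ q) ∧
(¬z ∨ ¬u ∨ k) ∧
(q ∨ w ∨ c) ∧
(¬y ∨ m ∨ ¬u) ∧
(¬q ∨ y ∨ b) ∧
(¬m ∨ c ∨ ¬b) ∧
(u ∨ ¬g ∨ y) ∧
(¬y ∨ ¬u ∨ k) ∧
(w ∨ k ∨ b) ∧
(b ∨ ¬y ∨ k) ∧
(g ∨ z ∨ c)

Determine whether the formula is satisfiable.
Yes

Yes, the formula is satisfiable.

One satisfying assignment is: u=False, w=True, y=False, m=False, b=True, c=True, k=True, g=False, q=True, z=True

Verification: With this assignment, all 43 clauses evaluate to true.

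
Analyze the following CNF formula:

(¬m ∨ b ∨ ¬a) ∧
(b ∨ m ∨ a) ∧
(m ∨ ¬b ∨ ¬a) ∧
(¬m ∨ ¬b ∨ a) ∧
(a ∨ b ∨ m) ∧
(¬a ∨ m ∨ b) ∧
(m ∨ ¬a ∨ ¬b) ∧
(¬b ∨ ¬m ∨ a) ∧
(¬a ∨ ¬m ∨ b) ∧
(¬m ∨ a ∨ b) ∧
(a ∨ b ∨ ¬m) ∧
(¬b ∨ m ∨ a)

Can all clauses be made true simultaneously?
Yes

Yes, the formula is satisfiable.

One satisfying assignment is: b=True, a=True, m=True

Verification: With this assignment, all 12 clauses evaluate to true.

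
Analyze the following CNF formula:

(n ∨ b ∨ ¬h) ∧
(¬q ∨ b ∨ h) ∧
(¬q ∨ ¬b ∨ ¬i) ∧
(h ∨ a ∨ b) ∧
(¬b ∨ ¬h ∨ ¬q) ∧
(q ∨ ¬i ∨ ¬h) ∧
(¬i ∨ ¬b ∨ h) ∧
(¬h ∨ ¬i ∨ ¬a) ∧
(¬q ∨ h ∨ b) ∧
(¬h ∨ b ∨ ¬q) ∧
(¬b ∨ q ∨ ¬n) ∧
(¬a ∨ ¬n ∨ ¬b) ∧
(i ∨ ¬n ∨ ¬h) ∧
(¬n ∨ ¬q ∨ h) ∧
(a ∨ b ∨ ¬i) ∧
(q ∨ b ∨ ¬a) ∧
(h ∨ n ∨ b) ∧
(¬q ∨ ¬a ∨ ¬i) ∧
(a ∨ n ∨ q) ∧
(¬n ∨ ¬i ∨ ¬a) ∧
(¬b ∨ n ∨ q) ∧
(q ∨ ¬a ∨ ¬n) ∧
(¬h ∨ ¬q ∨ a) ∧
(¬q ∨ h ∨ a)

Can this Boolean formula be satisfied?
Yes

Yes, the formula is satisfiable.

One satisfying assignment is: a=True, b=True, n=False, q=True, h=False, i=False

Verification: With this assignment, all 24 clauses evaluate to true.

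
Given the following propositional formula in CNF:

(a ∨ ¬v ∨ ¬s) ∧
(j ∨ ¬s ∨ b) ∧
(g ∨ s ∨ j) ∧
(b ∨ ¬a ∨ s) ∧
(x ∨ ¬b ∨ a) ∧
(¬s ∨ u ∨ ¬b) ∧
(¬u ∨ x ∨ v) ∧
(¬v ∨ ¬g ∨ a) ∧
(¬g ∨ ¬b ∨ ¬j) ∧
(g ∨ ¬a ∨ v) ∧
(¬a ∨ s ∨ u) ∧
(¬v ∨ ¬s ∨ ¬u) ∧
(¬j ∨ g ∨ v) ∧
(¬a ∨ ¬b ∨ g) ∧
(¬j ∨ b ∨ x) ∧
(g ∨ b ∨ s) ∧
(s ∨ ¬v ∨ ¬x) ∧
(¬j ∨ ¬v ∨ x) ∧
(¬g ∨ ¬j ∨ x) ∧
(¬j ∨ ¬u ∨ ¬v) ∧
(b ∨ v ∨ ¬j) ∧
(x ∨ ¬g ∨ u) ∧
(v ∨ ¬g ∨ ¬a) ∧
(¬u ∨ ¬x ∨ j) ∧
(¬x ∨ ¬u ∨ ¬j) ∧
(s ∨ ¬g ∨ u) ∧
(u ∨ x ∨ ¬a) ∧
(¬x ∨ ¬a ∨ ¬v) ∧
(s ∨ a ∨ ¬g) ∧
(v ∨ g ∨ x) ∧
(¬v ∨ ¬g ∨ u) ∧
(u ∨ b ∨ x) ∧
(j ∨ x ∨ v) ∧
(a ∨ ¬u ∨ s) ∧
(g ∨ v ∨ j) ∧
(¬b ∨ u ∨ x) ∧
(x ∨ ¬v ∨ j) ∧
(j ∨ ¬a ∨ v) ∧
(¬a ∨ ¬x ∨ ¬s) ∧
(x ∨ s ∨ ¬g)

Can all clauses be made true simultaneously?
No

No, the formula is not satisfiable.

No assignment of truth values to the variables can make all 40 clauses true simultaneously.

The formula is UNSAT (unsatisfiable).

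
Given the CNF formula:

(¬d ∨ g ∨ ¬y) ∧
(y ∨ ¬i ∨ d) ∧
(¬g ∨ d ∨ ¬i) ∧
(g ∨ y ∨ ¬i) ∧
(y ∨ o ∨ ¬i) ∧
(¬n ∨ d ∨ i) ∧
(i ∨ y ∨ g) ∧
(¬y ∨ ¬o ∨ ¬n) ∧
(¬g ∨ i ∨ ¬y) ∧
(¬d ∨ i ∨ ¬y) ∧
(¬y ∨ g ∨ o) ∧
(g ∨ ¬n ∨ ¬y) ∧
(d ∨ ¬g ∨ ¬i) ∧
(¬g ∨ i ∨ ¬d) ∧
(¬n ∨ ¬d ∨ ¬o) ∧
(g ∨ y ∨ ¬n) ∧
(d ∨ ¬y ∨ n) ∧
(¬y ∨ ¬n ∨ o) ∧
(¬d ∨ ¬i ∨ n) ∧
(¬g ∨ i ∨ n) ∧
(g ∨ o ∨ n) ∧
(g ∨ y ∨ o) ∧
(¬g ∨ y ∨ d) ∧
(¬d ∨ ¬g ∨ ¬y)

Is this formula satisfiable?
No

No, the formula is not satisfiable.

No assignment of truth values to the variables can make all 24 clauses true simultaneously.

The formula is UNSAT (unsatisfiable).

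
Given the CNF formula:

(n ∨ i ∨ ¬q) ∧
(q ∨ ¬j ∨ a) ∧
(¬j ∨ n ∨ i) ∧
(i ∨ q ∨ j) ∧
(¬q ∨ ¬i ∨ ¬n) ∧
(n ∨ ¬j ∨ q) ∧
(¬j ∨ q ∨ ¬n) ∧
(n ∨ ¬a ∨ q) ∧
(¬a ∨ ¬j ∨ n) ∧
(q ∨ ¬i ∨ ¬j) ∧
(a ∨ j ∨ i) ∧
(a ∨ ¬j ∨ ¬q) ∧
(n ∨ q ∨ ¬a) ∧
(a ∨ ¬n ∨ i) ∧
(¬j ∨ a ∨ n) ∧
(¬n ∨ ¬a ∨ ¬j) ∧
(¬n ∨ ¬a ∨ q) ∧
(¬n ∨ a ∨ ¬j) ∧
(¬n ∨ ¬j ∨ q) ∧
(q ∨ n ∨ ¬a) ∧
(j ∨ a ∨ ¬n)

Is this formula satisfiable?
Yes

Yes, the formula is satisfiable.

One satisfying assignment is: n=False, j=False, i=True, q=False, a=False

Verification: With this assignment, all 21 clauses evaluate to true.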